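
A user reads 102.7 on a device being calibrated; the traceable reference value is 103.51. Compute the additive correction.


Correction = standard - reading
= 103.51 - 102.7
= 0.8100

0.8100


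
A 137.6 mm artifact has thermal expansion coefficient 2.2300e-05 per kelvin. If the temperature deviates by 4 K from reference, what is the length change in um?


dL = L * alpha * dT
= 137.6 * 2.2300e-05 * 4
= 0.0122739 mm
dL_um = 0.0122739 * 1000 = 12.2739 um

12.2739


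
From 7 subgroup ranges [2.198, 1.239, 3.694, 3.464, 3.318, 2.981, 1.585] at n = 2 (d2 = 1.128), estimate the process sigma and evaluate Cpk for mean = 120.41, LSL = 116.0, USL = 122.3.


R_bar = (2.198 + 1.239 + 3.694 + 3.464 + 3.318 + 2.981 + 1.585) / 7 = 2.6398571
sigma = R_bar / d2 = 2.6398571 / 1.128 = 2.3402988
Cp = (USL - LSL)/(6*sigma) = (122.3 - 116.0)/(6*2.3402988) = 0.4487
Cpu = (122.3 - 120.41)/(3*2.3402988) = 0.2692
Cpl = (120.41 - 116.0)/(3*2.3402988) = 0.6281
Cpk = min(Cpu, Cpl) = 0.2692

0.2692


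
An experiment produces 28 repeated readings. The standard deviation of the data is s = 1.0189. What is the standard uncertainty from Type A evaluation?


u_A = s / sqrt(n)
u_A = 1.0189 / sqrt(28)
u_A = 1.0189 / 5.2915026
u_A = 0.1926

0.1926


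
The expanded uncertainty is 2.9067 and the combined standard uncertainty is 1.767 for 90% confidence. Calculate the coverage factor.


k = U / uc
k = 2.9067 / 1.767
k = 1.645

1.645


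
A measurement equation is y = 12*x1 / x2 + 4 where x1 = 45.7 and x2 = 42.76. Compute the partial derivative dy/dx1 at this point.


y = 12*x1 / x2 + 4
dy/dx1 = 12/x2
Evaluate at x2 = 42.76: c1 = 12 / 42.76
c1 = 0.2806

0.2806


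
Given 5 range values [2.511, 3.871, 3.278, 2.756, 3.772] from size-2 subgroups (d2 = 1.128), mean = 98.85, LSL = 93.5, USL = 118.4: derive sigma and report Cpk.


R_bar = (2.511 + 3.871 + 3.278 + 2.756 + 3.772) / 5 = 3.2376
sigma = R_bar / d2 = 3.2376 / 1.128 = 2.8702128
Cp = (USL - LSL)/(6*sigma) = (118.4 - 93.5)/(6*2.8702128) = 1.4459
Cpu = (118.4 - 98.85)/(3*2.8702128) = 2.2704
Cpl = (98.85 - 93.5)/(3*2.8702128) = 0.6213
Cpk = min(Cpu, Cpl) = 0.6213

0.6213


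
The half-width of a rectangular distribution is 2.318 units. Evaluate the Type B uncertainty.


u_B = half_width / sqrt(3)
u_B = 2.318 / 1.7320508
u_B = 1.3383

1.3383


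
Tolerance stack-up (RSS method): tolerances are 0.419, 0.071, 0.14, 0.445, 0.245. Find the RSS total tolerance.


RSS = sqrt(0.419^2 + 0.071^2 + 0.14^2 + 0.445^2 + 0.245^2)
= sqrt(0.458252)
= 0.6769

0.6769


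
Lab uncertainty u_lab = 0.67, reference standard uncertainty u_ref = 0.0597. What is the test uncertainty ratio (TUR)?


TUR = u_lab / u_ref
= 0.67 / 0.0597
= 11.2228

11.2228


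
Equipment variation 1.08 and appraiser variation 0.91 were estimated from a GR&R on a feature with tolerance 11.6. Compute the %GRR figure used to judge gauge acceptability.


GRR = sqrt(EV^2 + AV^2) = sqrt(1.08^2 + 0.91^2) = 1.4122677
%GRR = GRR / tol * 100 = 1.4122677 / 11.6 * 100
%GRR = 12.1747

12.1747


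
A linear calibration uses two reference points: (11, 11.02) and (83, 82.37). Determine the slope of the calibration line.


slope = (y2 - y1) / (x2 - x1)
= (82.37 - 11.02) / (83 - 11)
= 71.3500 / 72
= 0.9910

0.9910


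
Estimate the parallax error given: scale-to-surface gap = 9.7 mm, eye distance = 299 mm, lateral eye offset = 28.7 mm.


error = h * offset / d
= 9.7 * 28.7 / 299
= 0.9311

0.9311


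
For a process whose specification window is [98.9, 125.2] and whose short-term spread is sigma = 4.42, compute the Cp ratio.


Cp = (USL - LSL) / (6 * sigma)
= (125.2 - 98.9) / (6 * 4.42)
= 26.3000 / 26.5200
= 0.9917

0.9917


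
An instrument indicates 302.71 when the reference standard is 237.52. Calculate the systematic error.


Systematic error = measured - true
= 302.71 - 237.52
= 65.1900

65.1900


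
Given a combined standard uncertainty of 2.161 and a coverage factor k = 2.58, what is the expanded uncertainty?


U = k * uc
U = 2.58 * 2.161
U = 5.5754

5.5754


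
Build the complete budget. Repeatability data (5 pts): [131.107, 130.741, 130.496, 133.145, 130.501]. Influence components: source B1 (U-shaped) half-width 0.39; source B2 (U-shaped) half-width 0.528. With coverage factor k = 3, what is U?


mean = (131.107 + 130.741 + 130.496 + 133.145 + 130.501) / 5 = 131.198
s = sqrt(sum((x - mean)^2)/(n-1)) = 1.1165294
u_A = s / sqrt(n) = 1.1165294 / sqrt(5) = 0.49932713
u_B1 = 0.39 / sqrt(2) = 0.27577164
u_B2 = 0.528 / sqrt(2) = 0.37335238
uc = sqrt(0.49932713^2 + 0.27577164^2 + 0.37335238^2) = 0.68174011
U = k * uc = 3 * 0.68174011
U = 2.0452

2.0452


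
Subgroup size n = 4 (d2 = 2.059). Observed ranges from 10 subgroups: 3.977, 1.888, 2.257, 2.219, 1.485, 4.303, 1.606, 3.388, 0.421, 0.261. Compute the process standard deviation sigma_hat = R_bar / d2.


R_bar = (3.977 + 1.888 + 2.257 + 2.219 + 1.485 + 4.303 + 1.606 + 3.388 + 0.421 + 0.261) / 10
R_bar = 21.805 / 10 = 2.1805
sigma_hat = R_bar / d2 = 2.1805 / 2.059 = 1.0590

1.0590


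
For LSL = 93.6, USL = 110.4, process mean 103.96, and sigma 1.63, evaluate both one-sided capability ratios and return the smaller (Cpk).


Cpu = (USL - mean) / (3*sigma) = (110.4 - 103.96) / (3*1.63) = 1.3170
Cpl = (mean - LSL) / (3*sigma) = (103.96 - 93.6) / (3*1.63) = 2.1186
Cpk = min(Cpu, Cpl) = 1.3170

1.3170


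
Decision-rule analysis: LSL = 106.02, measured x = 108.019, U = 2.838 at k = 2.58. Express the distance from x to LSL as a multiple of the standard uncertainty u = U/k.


u = U / k = 2.838 / 2.58 = 1.1
margin = |LSL - x| = |106.02 - 108.019| = 1.999
z = margin / u = 1.999 / 1.1
z = 1.8173

1.8173


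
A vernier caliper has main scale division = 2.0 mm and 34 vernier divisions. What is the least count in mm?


LC = MSD / n_div
= 2.0 / 34
= 0.0588

0.0588


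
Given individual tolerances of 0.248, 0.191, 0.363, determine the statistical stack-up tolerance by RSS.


RSS = sqrt(0.248^2 + 0.191^2 + 0.363^2)
= sqrt(0.229754)
= 0.4793

0.4793


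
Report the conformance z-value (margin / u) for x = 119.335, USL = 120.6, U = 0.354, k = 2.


u = U / k = 0.354 / 2 = 0.177
margin = |USL - x| = |120.6 - 119.335| = 1.265
z = margin / u = 1.265 / 0.177
z = 7.1469

7.1469


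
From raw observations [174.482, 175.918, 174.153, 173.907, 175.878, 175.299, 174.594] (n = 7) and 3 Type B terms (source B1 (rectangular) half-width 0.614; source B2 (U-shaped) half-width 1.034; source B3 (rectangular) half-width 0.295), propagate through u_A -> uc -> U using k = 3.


mean = (174.482 + 175.918 + 174.153 + 173.907 + 175.878 + 175.299 + 174.594) / 7 = 174.8901429
s = sqrt(sum((x - mean)^2)/(n-1)) = 0.81278809
u_A = s / sqrt(n) = 0.81278809 / sqrt(7) = 0.30720502
u_B1 = 0.614 / sqrt(3) = 0.35449307
u_B2 = 1.034 / sqrt(2) = 0.73114841
u_B3 = 0.295 / sqrt(3) = 0.17031833
uc = sqrt(0.30720502^2 + 0.35449307^2 + 0.73114841^2 + 0.17031833^2) = 0.88522686
U = k * uc = 3 * 0.88522686
U = 2.6557

2.6557


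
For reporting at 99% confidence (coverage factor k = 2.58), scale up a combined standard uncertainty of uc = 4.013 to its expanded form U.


U = k * uc
U = 2.58 * 4.013
U = 10.3535

10.3535


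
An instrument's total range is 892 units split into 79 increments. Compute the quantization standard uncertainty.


resolution = range / divisions
resolution = 892 / 79 = 11.291139
u_res = resolution / (2*sqrt(3))
u_res = 11.291139 / 3.4641016
u_res = 3.2595

3.2595


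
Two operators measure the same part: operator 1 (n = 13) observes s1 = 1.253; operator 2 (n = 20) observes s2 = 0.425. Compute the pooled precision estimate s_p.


s_p = sqrt(((n1-1)*s1^2 + (n2-1)*s2^2) / (n1+n2-2))
numerator = (13-1)*1.253^2 + (20-1)*0.425^2 = 18.840108 + 3.431875 = 22.271983
denominator = 13 + 20 - 2 = 31
s_p^2 = 22.271983 / 31 = 0.71845106
s_p = sqrt(0.71845106) = 0.8476

0.8476


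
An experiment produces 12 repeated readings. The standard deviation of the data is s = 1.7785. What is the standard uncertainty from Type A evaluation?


u_A = s / sqrt(n)
u_A = 1.7785 / sqrt(12)
u_A = 1.7785 / 3.4641016
u_A = 0.5134

0.5134


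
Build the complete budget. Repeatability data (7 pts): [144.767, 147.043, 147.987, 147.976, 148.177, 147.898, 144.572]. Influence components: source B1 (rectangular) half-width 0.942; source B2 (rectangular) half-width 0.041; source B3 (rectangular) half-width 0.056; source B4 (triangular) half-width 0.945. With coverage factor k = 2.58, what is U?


mean = (144.767 + 147.043 + 147.987 + 147.976 + 148.177 + 147.898 + 144.572) / 7 = 146.9171429
s = sqrt(sum((x - mean)^2)/(n-1)) = 1.578699
u_A = s / sqrt(n) = 1.578699 / sqrt(7) = 0.59669214
u_B1 = 0.942 / sqrt(3) = 0.54386395
u_B2 = 0.041 / sqrt(3) = 0.023671361
u_B3 = 0.056 / sqrt(3) = 0.032331615
u_B4 = 0.945 / sqrt(6) = 0.38579463
uc = sqrt(0.59669214^2 + 0.54386395^2 + 0.023671361^2 + 0.032331615^2 + 0.38579463^2) = 0.89569675
U = k * uc = 2.58 * 0.89569675
U = 2.3109

2.3109


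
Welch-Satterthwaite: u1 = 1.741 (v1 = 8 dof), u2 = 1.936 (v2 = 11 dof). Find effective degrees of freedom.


uc = sqrt(u1^2 + u2^2) = sqrt(1.741^2 + 1.936^2) = 2.6036853
v_eff = uc^4 / (u1^4/v1 + u2^4/v2)
= 2.6036853^4 / (1.741^4/8 + 1.936^4/11)
= 45.957243 / 2.4255427
v_eff = 18.9472

18.9472


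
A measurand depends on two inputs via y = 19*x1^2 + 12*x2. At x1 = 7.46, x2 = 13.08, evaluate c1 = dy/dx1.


y = 19*x1^2 + 12*x2
dy/dx1 = 2*19*x1
Evaluate at x1 = 7.46: c1 = 38 * 7.46
c1 = 283.4800

283.4800


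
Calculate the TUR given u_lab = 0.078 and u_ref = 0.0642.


TUR = u_lab / u_ref
= 0.078 / 0.0642
= 1.2150

1.2150


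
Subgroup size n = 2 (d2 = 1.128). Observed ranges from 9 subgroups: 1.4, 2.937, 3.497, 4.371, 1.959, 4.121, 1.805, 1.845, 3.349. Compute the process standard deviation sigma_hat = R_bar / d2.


R_bar = (1.4 + 2.937 + 3.497 + 4.371 + 1.959 + 4.121 + 1.805 + 1.845 + 3.349) / 9
R_bar = 25.284 / 9 = 2.8093333
sigma_hat = R_bar / d2 = 2.8093333 / 1.128 = 2.4905

2.4905


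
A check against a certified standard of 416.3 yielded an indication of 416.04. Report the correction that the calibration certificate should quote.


Correction = standard - reading
= 416.3 - 416.04
= 0.2600

0.2600


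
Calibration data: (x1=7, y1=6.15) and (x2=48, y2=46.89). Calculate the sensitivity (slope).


slope = (y2 - y1) / (x2 - x1)
= (46.89 - 6.15) / (48 - 7)
= 40.7400 / 41
= 0.9937

0.9937


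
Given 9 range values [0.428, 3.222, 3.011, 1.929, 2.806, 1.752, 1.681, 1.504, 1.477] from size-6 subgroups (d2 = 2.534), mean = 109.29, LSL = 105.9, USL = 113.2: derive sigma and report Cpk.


R_bar = (0.428 + 3.222 + 3.011 + 1.929 + 2.806 + 1.752 + 1.681 + 1.504 + 1.477) / 9 = 1.9788889
sigma = R_bar / d2 = 1.9788889 / 2.534 = 0.78093485
Cp = (USL - LSL)/(6*sigma) = (113.2 - 105.9)/(6*0.78093485) = 1.5580
Cpu = (113.2 - 109.29)/(3*0.78093485) = 1.6689
Cpl = (109.29 - 105.9)/(3*0.78093485) = 1.4470
Cpk = min(Cpu, Cpl) = 1.4470

1.4470


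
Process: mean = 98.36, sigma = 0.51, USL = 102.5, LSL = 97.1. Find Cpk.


Cpu = (USL - mean) / (3*sigma) = (102.5 - 98.36) / (3*0.51) = 2.7059
Cpl = (mean - LSL) / (3*sigma) = (98.36 - 97.1) / (3*0.51) = 0.8235
Cpk = min(Cpu, Cpl) = 0.8235

0.8235


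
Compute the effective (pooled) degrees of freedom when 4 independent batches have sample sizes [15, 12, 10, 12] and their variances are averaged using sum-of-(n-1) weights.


nu = sum_i (n_i - 1)
nu = ((15 - 1) + (12 - 1) + (10 - 1) + (12 - 1))
nu = 14 + 11 + 9 + 11
nu = 45

45


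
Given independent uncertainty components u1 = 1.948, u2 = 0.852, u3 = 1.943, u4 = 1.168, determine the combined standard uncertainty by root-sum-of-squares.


uc = sqrt(1.948^2 + 0.852^2 + 1.943^2 + 1.168^2)
uc = sqrt(9.660081)
uc = 3.1081

3.1081


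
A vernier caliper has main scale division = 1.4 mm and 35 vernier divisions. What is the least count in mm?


LC = MSD / n_div
= 1.4 / 35
= 0.0400

0.0400


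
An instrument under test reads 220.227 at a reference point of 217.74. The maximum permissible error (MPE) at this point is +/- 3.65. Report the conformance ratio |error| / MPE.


e = indication - reference = 220.227 - 217.74 = 2.4870
|e| = 2.4870
ratio = |e| / MPE = 2.4870 / 3.65
ratio = 0.6814

0.6814


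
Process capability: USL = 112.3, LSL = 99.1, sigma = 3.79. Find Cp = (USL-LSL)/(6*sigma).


Cp = (USL - LSL) / (6 * sigma)
= (112.3 - 99.1) / (6 * 3.79)
= 13.2000 / 22.7400
= 0.5805

0.5805


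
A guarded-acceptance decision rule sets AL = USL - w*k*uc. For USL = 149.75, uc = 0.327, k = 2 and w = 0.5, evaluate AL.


U = k * uc = 2 * 0.327 = 0.654
guard band g = w * U = 0.5 * 0.654 = 0.327
AL = USL - g = 149.75 - 0.327
AL = 149.4230

149.4230


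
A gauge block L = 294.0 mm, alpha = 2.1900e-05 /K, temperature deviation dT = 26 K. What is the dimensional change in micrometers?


dL = L * alpha * dT
= 294.0 * 2.1900e-05 * 26
= 0.1674036 mm
dL_um = 0.1674036 * 1000 = 167.4036 um

167.4036


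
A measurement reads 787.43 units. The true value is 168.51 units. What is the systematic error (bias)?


Systematic error = measured - true
= 787.43 - 168.51
= 618.9200

618.9200


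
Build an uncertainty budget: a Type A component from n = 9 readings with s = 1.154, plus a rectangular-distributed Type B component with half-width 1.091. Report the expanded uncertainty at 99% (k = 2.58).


u_A = s / sqrt(n) = 1.154 / sqrt(9) = 0.38466667
u_B = half_width / sqrt(3) = 1.091 / sqrt(3) = 0.62988914
uc = sqrt(u_A^2 + u_B^2) = sqrt(0.38466667^2 + 0.62988914^2) = 0.73805743
U = k * uc = 2.58 * 0.73805743
U = 1.9042

1.9042


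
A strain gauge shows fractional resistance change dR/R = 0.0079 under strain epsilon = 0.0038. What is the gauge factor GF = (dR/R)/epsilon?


GF = (dR/R) / epsilon
= 0.0079 / 0.0038
= 2.0789

2.0789


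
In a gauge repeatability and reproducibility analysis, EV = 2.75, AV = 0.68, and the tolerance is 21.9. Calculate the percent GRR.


GRR = sqrt(EV^2 + AV^2) = sqrt(2.75^2 + 0.68^2) = 2.8328254
%GRR = GRR / tol * 100 = 2.8328254 / 21.9 * 100
%GRR = 12.9353

12.9353


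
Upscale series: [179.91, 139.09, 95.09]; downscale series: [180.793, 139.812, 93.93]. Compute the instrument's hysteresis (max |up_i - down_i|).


|179.91 - 180.793| = 0.8830
|139.09 - 139.812| = 0.7220
|95.09 - 93.93| = 1.1600
hysteresis = max(diffs) = 1.1600

1.1600


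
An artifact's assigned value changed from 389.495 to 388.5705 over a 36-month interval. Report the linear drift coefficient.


rate = (v2 - v1) / months
= (388.5705 - 389.495) / 36
= -0.9245 / 36
= -0.0257

-0.0257


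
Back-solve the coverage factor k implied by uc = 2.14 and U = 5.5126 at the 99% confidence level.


k = U / uc
k = 5.5126 / 2.14
k = 2.576

2.576


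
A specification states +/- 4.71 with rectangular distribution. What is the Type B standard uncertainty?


u_B = half_width / sqrt(3)
u_B = 4.71 / 1.7320508
u_B = 2.7193

2.7193


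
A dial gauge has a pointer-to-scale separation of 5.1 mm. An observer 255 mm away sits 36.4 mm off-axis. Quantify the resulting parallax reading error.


error = h * offset / d
= 5.1 * 36.4 / 255
= 0.7280

0.7280


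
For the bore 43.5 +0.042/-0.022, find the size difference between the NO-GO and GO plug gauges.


GO = nominal - lower_tol (smallest hole = maximum material condition)
GO = 43.5 - 0.022 = 43.478
NO-GO = nominal + upper_tol (largest hole = least material condition)
NO-GO = 43.5 + 0.042 = 43.542
spread = NO-GO - GO = 43.542 - 43.478 = 0.0640

0.0640


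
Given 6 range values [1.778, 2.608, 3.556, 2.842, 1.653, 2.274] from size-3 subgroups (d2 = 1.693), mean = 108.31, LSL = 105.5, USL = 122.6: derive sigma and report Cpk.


R_bar = (1.778 + 2.608 + 3.556 + 2.842 + 1.653 + 2.274) / 6 = 2.4518333
sigma = R_bar / d2 = 2.4518333 / 1.693 = 1.4482181
Cp = (USL - LSL)/(6*sigma) = (122.6 - 105.5)/(6*1.4482181) = 1.9679
Cpu = (122.6 - 108.31)/(3*1.4482181) = 3.2891
Cpl = (108.31 - 105.5)/(3*1.4482181) = 0.6468
Cpk = min(Cpu, Cpl) = 0.6468

0.6468


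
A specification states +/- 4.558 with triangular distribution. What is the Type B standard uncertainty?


u_B = half_width / sqrt(6)
u_B = 4.558 / 2.4494897
u_B = 1.8608

1.8608


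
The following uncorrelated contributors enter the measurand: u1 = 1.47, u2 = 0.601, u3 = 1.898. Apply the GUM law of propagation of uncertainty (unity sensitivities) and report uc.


uc = sqrt(1.47^2 + 0.601^2 + 1.898^2)
uc = sqrt(6.124505)
uc = 2.4748

2.4748


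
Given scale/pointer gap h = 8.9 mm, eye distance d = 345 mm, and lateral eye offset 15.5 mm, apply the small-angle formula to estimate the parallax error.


error = h * offset / d
= 8.9 * 15.5 / 345
= 0.3999

0.3999


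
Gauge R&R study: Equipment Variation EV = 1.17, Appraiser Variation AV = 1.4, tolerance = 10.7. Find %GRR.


GRR = sqrt(EV^2 + AV^2) = sqrt(1.17^2 + 1.4^2) = 1.8245273
%GRR = GRR / tol * 100 = 1.8245273 / 10.7 * 100
%GRR = 17.0517

17.0517


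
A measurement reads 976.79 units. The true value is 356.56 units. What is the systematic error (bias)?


Systematic error = measured - true
= 976.79 - 356.56
= 620.2300

620.2300


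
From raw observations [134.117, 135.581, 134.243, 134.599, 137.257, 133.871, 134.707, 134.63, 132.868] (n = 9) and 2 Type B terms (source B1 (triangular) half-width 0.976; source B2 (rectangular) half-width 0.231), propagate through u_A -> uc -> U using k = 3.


mean = (134.117 + 135.581 + 134.243 + 134.599 + 137.257 + 133.871 + 134.707 + 134.63 + 132.868) / 9 = 134.6525556
s = sqrt(sum((x - mean)^2)/(n-1)) = 1.2197082
u_A = s / sqrt(n) = 1.2197082 / sqrt(9) = 0.4065694
u_B1 = 0.976 / sqrt(6) = 0.39845033
u_B2 = 0.231 / sqrt(3) = 0.13336791
uc = sqrt(0.4065694^2 + 0.39845033^2 + 0.13336791^2) = 0.58467798
U = k * uc = 3 * 0.58467798
U = 1.7540

1.7540


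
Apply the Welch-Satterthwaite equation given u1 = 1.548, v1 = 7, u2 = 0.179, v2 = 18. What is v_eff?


uc = sqrt(u1^2 + u2^2) = sqrt(1.548^2 + 0.179^2) = 1.5583148
v_eff = uc^4 / (u1^4/v1 + u2^4/v2)
= 1.5583148^4 / (1.548^4/7 + 0.179^4/18)
= 5.8968595 / 0.82038173
v_eff = 7.1879

7.1879


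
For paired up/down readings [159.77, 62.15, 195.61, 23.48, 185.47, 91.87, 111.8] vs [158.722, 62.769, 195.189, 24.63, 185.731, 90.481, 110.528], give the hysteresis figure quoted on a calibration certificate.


|159.77 - 158.722| = 1.0480
|62.15 - 62.769| = 0.6190
|195.61 - 195.189| = 0.4210
|23.48 - 24.63| = 1.1500
|185.47 - 185.731| = 0.2610
|91.87 - 90.481| = 1.3890
|111.8 - 110.528| = 1.2720
hysteresis = max(diffs) = 1.3890

1.3890


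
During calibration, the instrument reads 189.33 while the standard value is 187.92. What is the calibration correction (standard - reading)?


Correction = standard - reading
= 187.92 - 189.33
= -1.4100

-1.4100


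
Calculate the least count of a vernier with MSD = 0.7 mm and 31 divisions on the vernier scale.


LC = MSD / n_div
= 0.7 / 31
= 0.0226

0.0226


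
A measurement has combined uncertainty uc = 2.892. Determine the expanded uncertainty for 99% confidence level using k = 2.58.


U = k * uc
U = 2.58 * 2.892
U = 7.4614

7.4614


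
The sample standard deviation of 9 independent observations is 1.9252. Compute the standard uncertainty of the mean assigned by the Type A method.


u_A = s / sqrt(n)
u_A = 1.9252 / sqrt(9)
u_A = 1.9252 / 3
u_A = 0.6417

0.6417


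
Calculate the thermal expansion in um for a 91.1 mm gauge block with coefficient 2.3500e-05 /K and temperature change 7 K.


dL = L * alpha * dT
= 91.1 * 2.3500e-05 * 7
= 0.0149859 mm
dL_um = 0.0149859 * 1000 = 14.9859 um

14.9859


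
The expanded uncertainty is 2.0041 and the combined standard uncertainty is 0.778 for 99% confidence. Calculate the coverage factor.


k = U / uc
k = 2.0041 / 0.778
k = 2.576

2.576


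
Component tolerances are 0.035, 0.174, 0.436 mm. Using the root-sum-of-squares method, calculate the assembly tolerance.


RSS = sqrt(0.035^2 + 0.174^2 + 0.436^2)
= sqrt(0.221597)
= 0.4707

0.4707


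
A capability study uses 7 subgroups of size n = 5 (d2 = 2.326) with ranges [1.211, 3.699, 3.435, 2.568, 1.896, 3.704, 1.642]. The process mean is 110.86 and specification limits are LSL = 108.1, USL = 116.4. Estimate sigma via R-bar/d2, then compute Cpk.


R_bar = (1.211 + 3.699 + 3.435 + 2.568 + 1.896 + 3.704 + 1.642) / 7 = 2.5935714
sigma = R_bar / d2 = 2.5935714 / 2.326 = 1.115035
Cp = (USL - LSL)/(6*sigma) = (116.4 - 108.1)/(6*1.115035) = 1.2406
Cpu = (116.4 - 110.86)/(3*1.115035) = 1.6562
Cpl = (110.86 - 108.1)/(3*1.115035) = 0.8251
Cpk = min(Cpu, Cpl) = 0.8251

0.8251


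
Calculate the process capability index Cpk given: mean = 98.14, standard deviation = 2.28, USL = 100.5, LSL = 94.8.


Cpu = (USL - mean) / (3*sigma) = (100.5 - 98.14) / (3*2.28) = 0.3450
Cpl = (mean - LSL) / (3*sigma) = (98.14 - 94.8) / (3*2.28) = 0.4883
Cpk = min(Cpu, Cpl) = 0.3450

0.3450


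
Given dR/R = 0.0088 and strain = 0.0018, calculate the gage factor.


GF = (dR/R) / epsilon
= 0.0088 / 0.0018
= 4.8889

4.8889


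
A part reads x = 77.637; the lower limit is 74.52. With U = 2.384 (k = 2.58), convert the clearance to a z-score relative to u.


u = U / k = 2.384 / 2.58 = 0.92403101
margin = |LSL - x| = |74.52 - 77.637| = 3.117
z = margin / u = 3.117 / 0.92403101
z = 3.3733

3.3733


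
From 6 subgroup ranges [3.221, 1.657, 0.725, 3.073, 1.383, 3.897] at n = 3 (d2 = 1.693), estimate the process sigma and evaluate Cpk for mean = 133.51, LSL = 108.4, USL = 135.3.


R_bar = (3.221 + 1.657 + 0.725 + 3.073 + 1.383 + 3.897) / 6 = 2.326
sigma = R_bar / d2 = 2.326 / 1.693 = 1.3738925
Cp = (USL - LSL)/(6*sigma) = (135.3 - 108.4)/(6*1.3738925) = 3.2632
Cpu = (135.3 - 133.51)/(3*1.3738925) = 0.4343
Cpl = (133.51 - 108.4)/(3*1.3738925) = 6.0922
Cpk = min(Cpu, Cpl) = 0.4343

0.4343


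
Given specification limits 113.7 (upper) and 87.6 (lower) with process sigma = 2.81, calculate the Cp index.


Cp = (USL - LSL) / (6 * sigma)
= (113.7 - 87.6) / (6 * 2.81)
= 26.1000 / 16.8600
= 1.5480

1.5480


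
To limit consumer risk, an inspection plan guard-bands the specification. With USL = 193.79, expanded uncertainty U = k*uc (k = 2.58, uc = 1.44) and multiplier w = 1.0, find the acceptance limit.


U = k * uc = 2.58 * 1.44 = 3.7152
guard band g = w * U = 1.0 * 3.7152 = 3.7152
AL = USL - g = 193.79 - 3.7152
AL = 190.0748

190.0748


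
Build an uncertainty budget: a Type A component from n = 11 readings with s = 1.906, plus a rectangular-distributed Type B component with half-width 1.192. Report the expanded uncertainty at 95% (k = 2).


u_A = s / sqrt(n) = 1.906 / sqrt(11) = 0.57468062
u_B = half_width / sqrt(3) = 1.192 / sqrt(3) = 0.68820152
uc = sqrt(u_A^2 + u_B^2) = sqrt(0.57468062^2 + 0.68820152^2) = 0.89659308
U = k * uc = 2 * 0.89659308
U = 1.7932

1.7932


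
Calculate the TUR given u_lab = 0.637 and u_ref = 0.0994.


TUR = u_lab / u_ref
= 0.637 / 0.0994
= 6.4085

6.4085


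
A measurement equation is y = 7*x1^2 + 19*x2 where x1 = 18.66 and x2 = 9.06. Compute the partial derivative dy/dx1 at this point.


y = 7*x1^2 + 19*x2
dy/dx1 = 2*7*x1
Evaluate at x1 = 18.66: c1 = 14 * 18.66
c1 = 261.2400

261.2400


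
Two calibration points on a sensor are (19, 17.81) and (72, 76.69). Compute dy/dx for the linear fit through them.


slope = (y2 - y1) / (x2 - x1)
= (76.69 - 17.81) / (72 - 19)
= 58.8800 / 53
= 1.1109

1.1109


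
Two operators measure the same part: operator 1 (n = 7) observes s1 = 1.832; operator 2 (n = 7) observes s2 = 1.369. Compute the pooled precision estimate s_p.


s_p = sqrt(((n1-1)*s1^2 + (n2-1)*s2^2) / (n1+n2-2))
numerator = (7-1)*1.832^2 + (7-1)*1.369^2 = 20.137344 + 11.244966 = 31.38231
denominator = 7 + 7 - 2 = 12
s_p^2 = 31.38231 / 12 = 2.6151925
s_p = sqrt(2.6151925) = 1.6172

1.6172


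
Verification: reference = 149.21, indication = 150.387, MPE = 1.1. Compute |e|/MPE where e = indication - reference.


e = indication - reference = 150.387 - 149.21 = 1.1770
|e| = 1.1770
ratio = |e| / MPE = 1.1770 / 1.1
ratio = 1.0700

1.0700


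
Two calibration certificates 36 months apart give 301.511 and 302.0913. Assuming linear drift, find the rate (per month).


rate = (v2 - v1) / months
= (302.0913 - 301.511) / 36
= 0.5803 / 36
= 0.0161

0.0161


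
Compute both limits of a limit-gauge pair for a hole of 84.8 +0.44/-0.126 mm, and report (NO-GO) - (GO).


GO = nominal - lower_tol (smallest hole = maximum material condition)
GO = 84.8 - 0.126 = 84.674
NO-GO = nominal + upper_tol (largest hole = least material condition)
NO-GO = 84.8 + 0.44 = 85.24
spread = NO-GO - GO = 85.24 - 84.674 = 0.5660

0.5660


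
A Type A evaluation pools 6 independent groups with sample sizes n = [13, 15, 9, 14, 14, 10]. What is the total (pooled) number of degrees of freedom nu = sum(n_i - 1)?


nu = sum_i (n_i - 1)
nu = ((13 - 1) + (15 - 1) + (9 - 1) + (14 - 1) + (14 - 1) + (10 - 1))
nu = 12 + 14 + 8 + 13 + 13 + 9
nu = 69

69


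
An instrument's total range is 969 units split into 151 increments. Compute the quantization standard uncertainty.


resolution = range / divisions
resolution = 969 / 151 = 6.4172185
u_res = resolution / (2*sqrt(3))
u_res = 6.4172185 / 3.4641016
u_res = 1.8525

1.8525


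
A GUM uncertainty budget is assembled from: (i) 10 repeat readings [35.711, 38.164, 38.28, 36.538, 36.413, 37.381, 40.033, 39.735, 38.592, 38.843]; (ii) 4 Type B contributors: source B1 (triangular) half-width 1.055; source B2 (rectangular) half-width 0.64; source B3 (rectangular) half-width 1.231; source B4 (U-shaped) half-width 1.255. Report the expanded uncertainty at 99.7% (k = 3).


mean = (35.711 + 38.164 + 38.28 + 36.538 + 36.413 + 37.381 + 40.033 + 39.735 + 38.592 + 38.843) / 10 = 37.969
s = sqrt(sum((x - mean)^2)/(n-1)) = 1.4367714
u_A = s / sqrt(n) = 1.4367714 / sqrt(10) = 0.45434701
u_B1 = 1.055 / sqrt(6) = 0.43070195
u_B2 = 0.64 / sqrt(3) = 0.36950417
u_B3 = 1.231 / sqrt(3) = 0.71071818
u_B4 = 1.255 / sqrt(2) = 0.88741901
uc = sqrt(0.45434701^2 + 0.43070195^2 + 0.36950417^2 + 0.71071818^2 + 0.88741901^2) = 1.349482
U = k * uc = 3 * 1.349482
U = 4.0484

4.0484


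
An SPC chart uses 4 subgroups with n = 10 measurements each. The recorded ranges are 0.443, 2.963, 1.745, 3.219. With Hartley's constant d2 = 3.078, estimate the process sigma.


R_bar = (0.443 + 2.963 + 1.745 + 3.219) / 4
R_bar = 8.37 / 4 = 2.0925
sigma_hat = R_bar / d2 = 2.0925 / 3.078 = 0.6798

0.6798


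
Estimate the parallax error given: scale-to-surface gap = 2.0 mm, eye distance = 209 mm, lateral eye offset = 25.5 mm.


error = h * offset / d
= 2.0 * 25.5 / 209
= 0.2440

0.2440


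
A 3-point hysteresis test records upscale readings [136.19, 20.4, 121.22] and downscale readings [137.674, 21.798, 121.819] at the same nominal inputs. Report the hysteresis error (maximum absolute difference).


|136.19 - 137.674| = 1.4840
|20.4 - 21.798| = 1.3980
|121.22 - 121.819| = 0.5990
hysteresis = max(diffs) = 1.4840

1.4840


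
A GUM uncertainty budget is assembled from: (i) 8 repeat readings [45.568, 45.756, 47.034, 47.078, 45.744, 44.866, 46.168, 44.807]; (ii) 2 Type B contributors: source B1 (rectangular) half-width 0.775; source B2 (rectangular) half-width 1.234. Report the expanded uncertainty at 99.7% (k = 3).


mean = (45.568 + 45.756 + 47.034 + 47.078 + 45.744 + 44.866 + 46.168 + 44.807) / 8 = 45.877625
s = sqrt(sum((x - mean)^2)/(n-1)) = 0.85861682
u_A = s / sqrt(n) = 0.85861682 / sqrt(8) = 0.30356689
u_B1 = 0.775 / sqrt(3) = 0.44744646
u_B2 = 1.234 / sqrt(3) = 0.71245023
uc = sqrt(0.30356689^2 + 0.44744646^2 + 0.71245023^2) = 0.8943973
U = k * uc = 3 * 0.8943973
U = 2.6832

2.6832


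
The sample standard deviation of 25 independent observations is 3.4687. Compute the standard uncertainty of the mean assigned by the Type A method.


u_A = s / sqrt(n)
u_A = 3.4687 / sqrt(25)
u_A = 3.4687 / 5
u_A = 0.6937

0.6937


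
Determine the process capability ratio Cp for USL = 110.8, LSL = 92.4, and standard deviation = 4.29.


Cp = (USL - LSL) / (6 * sigma)
= (110.8 - 92.4) / (6 * 4.29)
= 18.4000 / 25.7400
= 0.7148

0.7148


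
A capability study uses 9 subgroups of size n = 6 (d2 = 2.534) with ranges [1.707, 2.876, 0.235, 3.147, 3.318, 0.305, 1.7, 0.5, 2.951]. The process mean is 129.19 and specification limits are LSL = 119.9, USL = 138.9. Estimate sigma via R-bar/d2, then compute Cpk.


R_bar = (1.707 + 2.876 + 0.235 + 3.147 + 3.318 + 0.305 + 1.7 + 0.5 + 2.951) / 9 = 1.8598889
sigma = R_bar / d2 = 1.8598889 / 2.534 = 0.73397352
Cp = (USL - LSL)/(6*sigma) = (138.9 - 119.9)/(6*0.73397352) = 4.3144
Cpu = (138.9 - 129.19)/(3*0.73397352) = 4.4098
Cpl = (129.19 - 119.9)/(3*0.73397352) = 4.2190
Cpk = min(Cpu, Cpl) = 4.2190

4.2190


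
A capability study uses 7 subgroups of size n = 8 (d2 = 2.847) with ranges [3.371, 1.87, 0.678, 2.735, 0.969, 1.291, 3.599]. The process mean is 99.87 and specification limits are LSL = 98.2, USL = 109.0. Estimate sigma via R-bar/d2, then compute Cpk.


R_bar = (3.371 + 1.87 + 0.678 + 2.735 + 0.969 + 1.291 + 3.599) / 7 = 2.0732857
sigma = R_bar / d2 = 2.0732857 / 2.847 = 0.72823523
Cp = (USL - LSL)/(6*sigma) = (109.0 - 98.2)/(6*0.72823523) = 2.4717
Cpu = (109.0 - 99.87)/(3*0.72823523) = 4.1791
Cpl = (99.87 - 98.2)/(3*0.72823523) = 0.7644
Cpk = min(Cpu, Cpl) = 0.7644

0.7644


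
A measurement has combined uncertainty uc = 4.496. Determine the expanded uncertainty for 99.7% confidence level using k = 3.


U = k * uc
U = 3 * 4.496
U = 13.4880

13.4880


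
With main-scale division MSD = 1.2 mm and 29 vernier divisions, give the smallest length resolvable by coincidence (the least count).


LC = MSD / n_div
= 1.2 / 29
= 0.0414

0.0414


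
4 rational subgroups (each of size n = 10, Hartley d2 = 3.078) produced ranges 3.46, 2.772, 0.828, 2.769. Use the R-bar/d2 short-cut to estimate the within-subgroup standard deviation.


R_bar = (3.46 + 2.772 + 0.828 + 2.769) / 4
R_bar = 9.829 / 4 = 2.45725
sigma_hat = R_bar / d2 = 2.45725 / 3.078 = 0.7983

0.7983


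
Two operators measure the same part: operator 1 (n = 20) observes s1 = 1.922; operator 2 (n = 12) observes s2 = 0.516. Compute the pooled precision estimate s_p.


s_p = sqrt(((n1-1)*s1^2 + (n2-1)*s2^2) / (n1+n2-2))
numerator = (20-1)*1.922^2 + (12-1)*0.516^2 = 70.187596 + 2.928816 = 73.116412
denominator = 20 + 12 - 2 = 30
s_p^2 = 73.116412 / 30 = 2.4372137
s_p = sqrt(2.4372137) = 1.5612

1.5612


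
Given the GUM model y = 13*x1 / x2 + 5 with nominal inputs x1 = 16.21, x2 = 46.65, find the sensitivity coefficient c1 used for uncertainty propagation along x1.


y = 13*x1 / x2 + 5
dy/dx1 = 13/x2
Evaluate at x2 = 46.65: c1 = 13 / 46.65
c1 = 0.2787

0.2787


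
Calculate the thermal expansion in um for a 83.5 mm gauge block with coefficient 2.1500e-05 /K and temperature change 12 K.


dL = L * alpha * dT
= 83.5 * 2.1500e-05 * 12
= 0.0215430 mm
dL_um = 0.0215430 * 1000 = 21.5430 um

21.5430


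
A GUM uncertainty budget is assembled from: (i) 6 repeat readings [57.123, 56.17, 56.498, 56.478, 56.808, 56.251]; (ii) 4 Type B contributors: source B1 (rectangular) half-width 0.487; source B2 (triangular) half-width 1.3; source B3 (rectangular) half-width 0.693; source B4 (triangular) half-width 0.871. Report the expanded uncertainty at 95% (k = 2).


mean = (57.123 + 56.17 + 56.498 + 56.478 + 56.808 + 56.251) / 6 = 56.55466667
s = sqrt(sum((x - mean)^2)/(n-1)) = 0.35677762
u_A = s / sqrt(n) = 0.35677762 / sqrt(6) = 0.14565385
u_B1 = 0.487 / sqrt(3) = 0.28116958
u_B2 = 1.3 / sqrt(6) = 0.53072278
u_B3 = 0.693 / sqrt(3) = 0.40010374
u_B4 = 0.871 / sqrt(6) = 0.35558426
uc = sqrt(0.14565385^2 + 0.28116958^2 + 0.53072278^2 + 0.40010374^2 + 0.35558426^2) = 0.81759477
U = k * uc = 2 * 0.81759477
U = 1.6352

1.6352


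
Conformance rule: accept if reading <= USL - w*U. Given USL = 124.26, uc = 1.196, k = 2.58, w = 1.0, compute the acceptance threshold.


U = k * uc = 2.58 * 1.196 = 3.08568
guard band g = w * U = 1.0 * 3.08568 = 3.08568
AL = USL - g = 124.26 - 3.08568
AL = 121.1743

121.1743


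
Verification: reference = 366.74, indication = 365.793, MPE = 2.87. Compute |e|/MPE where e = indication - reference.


e = indication - reference = 365.793 - 366.74 = -0.9470
|e| = 0.9470
ratio = |e| / MPE = 0.9470 / 2.87
ratio = 0.3300

0.3300


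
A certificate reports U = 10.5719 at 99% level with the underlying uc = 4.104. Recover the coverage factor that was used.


k = U / uc
k = 10.5719 / 4.104
k = 2.576

2.576


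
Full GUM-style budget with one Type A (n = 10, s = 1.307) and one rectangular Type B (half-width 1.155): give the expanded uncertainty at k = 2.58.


u_A = s / sqrt(n) = 1.307 / sqrt(10) = 0.41330969
u_B = half_width / sqrt(3) = 1.155 / sqrt(3) = 0.66683956
uc = sqrt(u_A^2 + u_B^2) = sqrt(0.41330969^2 + 0.66683956^2) = 0.78453802
U = k * uc = 2.58 * 0.78453802
U = 2.0241

2.0241


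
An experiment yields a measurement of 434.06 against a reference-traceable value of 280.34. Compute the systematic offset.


Systematic error = measured - true
= 434.06 - 280.34
= 153.7200

153.7200


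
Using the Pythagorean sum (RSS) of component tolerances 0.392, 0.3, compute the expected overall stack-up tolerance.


RSS = sqrt(0.392^2 + 0.3^2)
= sqrt(0.243664)
= 0.4936

0.4936


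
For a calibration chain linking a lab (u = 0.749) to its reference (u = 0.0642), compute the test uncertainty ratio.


TUR = u_lab / u_ref
= 0.749 / 0.0642
= 11.6667

11.6667


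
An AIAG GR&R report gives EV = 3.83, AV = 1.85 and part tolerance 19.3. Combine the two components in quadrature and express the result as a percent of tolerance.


GRR = sqrt(EV^2 + AV^2) = sqrt(3.83^2 + 1.85^2) = 4.2533986
%GRR = GRR / tol * 100 = 4.2533986 / 19.3 * 100
%GRR = 22.0383

22.0383


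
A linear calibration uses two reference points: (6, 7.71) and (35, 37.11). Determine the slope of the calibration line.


slope = (y2 - y1) / (x2 - x1)
= (37.11 - 7.71) / (35 - 6)
= 29.4000 / 29
= 1.0138

1.0138


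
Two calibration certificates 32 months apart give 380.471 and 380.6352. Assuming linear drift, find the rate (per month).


rate = (v2 - v1) / months
= (380.6352 - 380.471) / 32
= 0.1642 / 32
= 0.0051

0.0051


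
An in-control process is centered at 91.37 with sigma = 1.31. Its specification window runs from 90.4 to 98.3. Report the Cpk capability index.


Cpu = (USL - mean) / (3*sigma) = (98.3 - 91.37) / (3*1.31) = 1.7634
Cpl = (mean - LSL) / (3*sigma) = (91.37 - 90.4) / (3*1.31) = 0.2468
Cpk = min(Cpu, Cpl) = 0.2468

0.2468


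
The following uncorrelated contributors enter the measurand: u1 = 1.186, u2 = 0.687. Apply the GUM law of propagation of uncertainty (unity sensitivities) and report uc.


uc = sqrt(1.186^2 + 0.687^2)
uc = sqrt(1.878565)
uc = 1.3706

1.3706


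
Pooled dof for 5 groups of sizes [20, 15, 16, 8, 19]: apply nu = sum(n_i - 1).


nu = sum_i (n_i - 1)
nu = ((20 - 1) + (15 - 1) + (16 - 1) + (8 - 1) + (19 - 1))
nu = 19 + 14 + 15 + 7 + 18
nu = 73

73


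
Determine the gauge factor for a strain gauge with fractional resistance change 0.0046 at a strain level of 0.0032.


GF = (dR/R) / epsilon
= 0.0046 / 0.0032
= 1.4375

1.4375


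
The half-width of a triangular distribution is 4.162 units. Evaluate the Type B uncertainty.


u_B = half_width / sqrt(6)
u_B = 4.162 / 2.4494897
u_B = 1.6991

1.6991


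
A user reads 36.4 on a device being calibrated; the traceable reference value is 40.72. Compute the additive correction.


Correction = standard - reading
= 40.72 - 36.4
= 4.3200

4.3200


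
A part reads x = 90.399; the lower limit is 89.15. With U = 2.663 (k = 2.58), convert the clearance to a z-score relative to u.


u = U / k = 2.663 / 2.58 = 1.0321705
margin = |LSL - x| = |89.15 - 90.399| = 1.249
z = margin / u = 1.249 / 1.0321705
z = 1.2101

1.2101


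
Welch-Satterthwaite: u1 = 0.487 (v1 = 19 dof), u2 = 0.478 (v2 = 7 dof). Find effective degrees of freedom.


uc = sqrt(u1^2 + u2^2) = sqrt(0.487^2 + 0.478^2) = 0.68238772
v_eff = uc^4 / (u1^4/v1 + u2^4/v2)
= 0.68238772^4 / (0.487^4/19 + 0.478^4/7)
= 0.21683272 / 0.010418329
v_eff = 20.8126

20.8126


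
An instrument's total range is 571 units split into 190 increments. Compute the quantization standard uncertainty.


resolution = range / divisions
resolution = 571 / 190 = 3.0052632
u_res = resolution / (2*sqrt(3))
u_res = 3.0052632 / 3.4641016
u_res = 0.8675

0.8675


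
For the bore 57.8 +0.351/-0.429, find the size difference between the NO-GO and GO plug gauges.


GO = nominal - lower_tol (smallest hole = maximum material condition)
GO = 57.8 - 0.429 = 57.371
NO-GO = nominal + upper_tol (largest hole = least material condition)
NO-GO = 57.8 + 0.351 = 58.151
spread = NO-GO - GO = 58.151 - 57.371 = 0.7800

0.7800


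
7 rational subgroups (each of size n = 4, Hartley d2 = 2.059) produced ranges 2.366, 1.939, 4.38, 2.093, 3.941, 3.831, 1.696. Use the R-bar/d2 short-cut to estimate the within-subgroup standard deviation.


R_bar = (2.366 + 1.939 + 4.38 + 2.093 + 3.941 + 3.831 + 1.696) / 7
R_bar = 20.246 / 7 = 2.8922857
sigma_hat = R_bar / d2 = 2.8922857 / 2.059 = 1.4047

1.4047


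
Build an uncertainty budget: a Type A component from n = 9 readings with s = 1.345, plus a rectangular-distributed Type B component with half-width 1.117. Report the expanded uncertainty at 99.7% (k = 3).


u_A = s / sqrt(n) = 1.345 / sqrt(9) = 0.44833333
u_B = half_width / sqrt(3) = 1.117 / sqrt(3) = 0.64490025
uc = sqrt(u_A^2 + u_B^2) = sqrt(0.44833333^2 + 0.64490025^2) = 0.78542925
U = k * uc = 3 * 0.78542925
U = 2.3563

2.3563


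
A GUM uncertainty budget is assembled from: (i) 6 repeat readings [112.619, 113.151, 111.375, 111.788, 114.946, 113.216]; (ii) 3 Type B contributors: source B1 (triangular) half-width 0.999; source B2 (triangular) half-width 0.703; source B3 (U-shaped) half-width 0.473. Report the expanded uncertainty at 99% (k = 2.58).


mean = (112.619 + 113.151 + 111.375 + 111.788 + 114.946 + 113.216) / 6 = 112.8491667
s = sqrt(sum((x - mean)^2)/(n-1)) = 1.2629013
u_A = s / sqrt(n) = 1.2629013 / sqrt(6) = 0.5155773
u_B1 = 0.999 / sqrt(6) = 0.40784004
u_B2 = 0.703 / sqrt(6) = 0.28699855
u_B3 = 0.473 / sqrt(2) = 0.33446151
uc = sqrt(0.5155773^2 + 0.40784004^2 + 0.28699855^2 + 0.33446151^2) = 0.79144559
U = k * uc = 2.58 * 0.79144559
U = 2.0419

2.0419


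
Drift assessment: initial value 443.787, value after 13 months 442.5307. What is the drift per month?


rate = (v2 - v1) / months
= (442.5307 - 443.787) / 13
= -1.2563 / 13
= -0.0966

-0.0966


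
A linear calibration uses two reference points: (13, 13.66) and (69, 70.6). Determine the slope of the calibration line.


slope = (y2 - y1) / (x2 - x1)
= (70.6 - 13.66) / (69 - 13)
= 56.9400 / 56
= 1.0168

1.0168


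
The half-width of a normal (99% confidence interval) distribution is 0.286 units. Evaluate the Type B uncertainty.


u_B = half_width / 2.576
u_B = 0.286 / 2.576
u_B = 0.1110

0.1110


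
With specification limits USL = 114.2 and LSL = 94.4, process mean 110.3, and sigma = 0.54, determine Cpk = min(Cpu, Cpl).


Cpu = (USL - mean) / (3*sigma) = (114.2 - 110.3) / (3*0.54) = 2.4074
Cpl = (mean - LSL) / (3*sigma) = (110.3 - 94.4) / (3*0.54) = 9.8148
Cpk = min(Cpu, Cpl) = 2.4074

2.4074


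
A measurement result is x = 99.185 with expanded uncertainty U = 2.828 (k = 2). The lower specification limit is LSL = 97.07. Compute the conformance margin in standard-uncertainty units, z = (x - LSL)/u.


u = U / k = 2.828 / 2 = 1.414
margin = |LSL - x| = |97.07 - 99.185| = 2.115
z = margin / u = 2.115 / 1.414
z = 1.4958

1.4958


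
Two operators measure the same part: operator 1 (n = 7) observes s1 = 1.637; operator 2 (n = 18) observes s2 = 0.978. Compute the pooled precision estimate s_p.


s_p = sqrt(((n1-1)*s1^2 + (n2-1)*s2^2) / (n1+n2-2))
numerator = (7-1)*1.637^2 + (18-1)*0.978^2 = 16.078614 + 16.260228 = 32.338842
denominator = 7 + 18 - 2 = 23
s_p^2 = 32.338842 / 23 = 1.4060366
s_p = sqrt(1.4060366) = 1.1858

1.1858
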